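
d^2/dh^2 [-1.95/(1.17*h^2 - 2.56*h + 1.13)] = (5.33871*h^2 - 11.68128*h - 1.95*(2.34*h - 2.56)*(4.68*h - 5.12) + 5.15619)/(1.17*h^2 - 2.56*h + 1.13)^3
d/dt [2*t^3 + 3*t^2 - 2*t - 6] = 6*t^2 + 6*t - 2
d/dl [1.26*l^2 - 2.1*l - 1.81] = 2.52*l - 2.1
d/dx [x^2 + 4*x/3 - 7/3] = 2*x + 4/3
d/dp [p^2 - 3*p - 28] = 2*p - 3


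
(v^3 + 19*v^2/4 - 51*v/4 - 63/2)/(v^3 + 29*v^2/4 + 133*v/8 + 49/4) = 2*(v^2 + 3*v - 18)/(2*v^2 + 11*v + 14)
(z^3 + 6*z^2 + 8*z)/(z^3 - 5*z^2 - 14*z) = (z + 4)/(z - 7)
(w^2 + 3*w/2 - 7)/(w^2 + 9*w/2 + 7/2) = (w - 2)/(w + 1)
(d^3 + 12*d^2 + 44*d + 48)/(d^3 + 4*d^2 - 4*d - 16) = (d + 6)/(d - 2)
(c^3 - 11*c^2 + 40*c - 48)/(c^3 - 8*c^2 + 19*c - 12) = (c - 4)/(c - 1)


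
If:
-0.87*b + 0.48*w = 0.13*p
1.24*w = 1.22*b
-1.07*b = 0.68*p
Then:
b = 0.00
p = 0.00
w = 0.00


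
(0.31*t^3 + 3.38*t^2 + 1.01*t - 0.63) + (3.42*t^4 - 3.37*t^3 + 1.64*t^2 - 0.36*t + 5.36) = 3.42*t^4 - 3.06*t^3 + 5.02*t^2 + 0.65*t + 4.73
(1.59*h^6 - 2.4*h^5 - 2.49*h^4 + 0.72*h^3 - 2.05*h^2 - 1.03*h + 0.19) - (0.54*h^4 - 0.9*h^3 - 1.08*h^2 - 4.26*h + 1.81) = 1.59*h^6 - 2.4*h^5 - 3.03*h^4 + 1.62*h^3 - 0.97*h^2 + 3.23*h - 1.62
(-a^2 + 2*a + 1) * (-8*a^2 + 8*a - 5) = 8*a^4 - 24*a^3 + 13*a^2 - 2*a - 5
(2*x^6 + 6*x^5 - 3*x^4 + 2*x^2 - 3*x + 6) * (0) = 0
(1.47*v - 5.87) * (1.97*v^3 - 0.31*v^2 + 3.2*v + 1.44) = 2.8959*v^4 - 12.0196*v^3 + 6.5237*v^2 - 16.6672*v - 8.4528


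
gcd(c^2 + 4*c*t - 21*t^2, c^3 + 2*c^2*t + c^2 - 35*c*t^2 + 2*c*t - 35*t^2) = c + 7*t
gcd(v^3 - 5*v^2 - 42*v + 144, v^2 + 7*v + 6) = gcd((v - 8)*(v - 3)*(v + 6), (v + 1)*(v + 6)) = v + 6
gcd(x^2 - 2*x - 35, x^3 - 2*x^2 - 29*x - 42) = x - 7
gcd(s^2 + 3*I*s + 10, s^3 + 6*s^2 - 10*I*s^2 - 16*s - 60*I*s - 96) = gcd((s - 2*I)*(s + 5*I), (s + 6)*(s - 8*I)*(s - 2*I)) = s - 2*I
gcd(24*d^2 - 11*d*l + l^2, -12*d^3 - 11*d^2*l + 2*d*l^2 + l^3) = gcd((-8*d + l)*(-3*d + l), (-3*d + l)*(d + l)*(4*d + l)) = 3*d - l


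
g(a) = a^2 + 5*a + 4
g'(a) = 2*a + 5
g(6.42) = 77.32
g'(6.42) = 17.84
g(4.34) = 44.54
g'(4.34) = 13.68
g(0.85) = 8.97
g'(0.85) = 6.70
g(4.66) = 49.02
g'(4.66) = 14.32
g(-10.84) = 67.31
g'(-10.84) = -16.68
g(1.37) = 12.73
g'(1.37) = 7.74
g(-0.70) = 0.99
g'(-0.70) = 3.60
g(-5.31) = 5.65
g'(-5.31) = -5.62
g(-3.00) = -2.00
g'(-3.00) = -1.00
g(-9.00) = 40.00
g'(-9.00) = -13.00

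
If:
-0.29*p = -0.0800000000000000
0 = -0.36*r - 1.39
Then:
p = 0.28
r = -3.86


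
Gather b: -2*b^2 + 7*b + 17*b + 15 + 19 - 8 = -2*b^2 + 24*b + 26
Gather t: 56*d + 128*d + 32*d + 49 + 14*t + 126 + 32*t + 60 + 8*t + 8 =216*d + 54*t + 243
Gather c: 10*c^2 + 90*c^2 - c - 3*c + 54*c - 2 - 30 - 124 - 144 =100*c^2 + 50*c - 300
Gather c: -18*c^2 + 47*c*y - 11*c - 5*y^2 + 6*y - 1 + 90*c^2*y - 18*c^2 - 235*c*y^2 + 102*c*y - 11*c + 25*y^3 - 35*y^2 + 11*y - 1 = c^2*(90*y - 36) + c*(-235*y^2 + 149*y - 22) + 25*y^3 - 40*y^2 + 17*y - 2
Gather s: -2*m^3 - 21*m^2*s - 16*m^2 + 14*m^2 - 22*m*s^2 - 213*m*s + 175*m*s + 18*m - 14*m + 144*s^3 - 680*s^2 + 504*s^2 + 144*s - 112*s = -2*m^3 - 2*m^2 + 4*m + 144*s^3 + s^2*(-22*m - 176) + s*(-21*m^2 - 38*m + 32)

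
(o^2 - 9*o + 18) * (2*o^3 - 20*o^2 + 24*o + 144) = 2*o^5 - 38*o^4 + 240*o^3 - 432*o^2 - 864*o + 2592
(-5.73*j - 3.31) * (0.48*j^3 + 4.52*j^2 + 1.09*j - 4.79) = -2.7504*j^4 - 27.4884*j^3 - 21.2069*j^2 + 23.8388*j + 15.8549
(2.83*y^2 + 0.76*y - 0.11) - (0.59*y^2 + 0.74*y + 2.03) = 2.24*y^2 + 0.02*y - 2.14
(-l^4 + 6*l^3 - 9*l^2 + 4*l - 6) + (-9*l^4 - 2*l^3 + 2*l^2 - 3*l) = -10*l^4 + 4*l^3 - 7*l^2 + l - 6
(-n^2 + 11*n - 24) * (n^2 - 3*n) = -n^4 + 14*n^3 - 57*n^2 + 72*n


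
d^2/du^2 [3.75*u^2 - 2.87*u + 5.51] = 7.50000000000000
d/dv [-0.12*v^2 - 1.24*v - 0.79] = -0.24*v - 1.24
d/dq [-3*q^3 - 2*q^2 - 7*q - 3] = -9*q^2 - 4*q - 7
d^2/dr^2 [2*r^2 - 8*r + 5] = 4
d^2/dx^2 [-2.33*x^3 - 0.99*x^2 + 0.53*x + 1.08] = -13.98*x - 1.98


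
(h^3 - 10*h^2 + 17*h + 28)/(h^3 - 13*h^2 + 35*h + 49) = (h - 4)/(h - 7)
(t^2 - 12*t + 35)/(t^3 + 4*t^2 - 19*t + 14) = (t^2 - 12*t + 35)/(t^3 + 4*t^2 - 19*t + 14)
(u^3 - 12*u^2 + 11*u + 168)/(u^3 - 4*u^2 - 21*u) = (u - 8)/u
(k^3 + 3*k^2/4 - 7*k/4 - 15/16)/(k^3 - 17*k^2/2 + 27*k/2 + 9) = (k^2 + k/4 - 15/8)/(k^2 - 9*k + 18)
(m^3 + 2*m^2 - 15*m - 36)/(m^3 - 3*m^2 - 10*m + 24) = (m + 3)/(m - 2)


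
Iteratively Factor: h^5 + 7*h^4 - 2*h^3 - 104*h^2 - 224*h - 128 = (h + 2)*(h^4 + 5*h^3 - 12*h^2 - 80*h - 64) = (h + 2)*(h + 4)*(h^3 + h^2 - 16*h - 16) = (h + 1)*(h + 2)*(h + 4)*(h^2 - 16) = (h + 1)*(h + 2)*(h + 4)^2*(h - 4)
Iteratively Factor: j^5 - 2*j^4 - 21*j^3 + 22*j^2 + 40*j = (j + 4)*(j^4 - 6*j^3 + 3*j^2 + 10*j) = (j + 1)*(j + 4)*(j^3 - 7*j^2 + 10*j) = (j - 2)*(j + 1)*(j + 4)*(j^2 - 5*j) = (j - 5)*(j - 2)*(j + 1)*(j + 4)*(j)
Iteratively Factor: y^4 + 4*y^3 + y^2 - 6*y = (y - 1)*(y^3 + 5*y^2 + 6*y) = y*(y - 1)*(y^2 + 5*y + 6) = y*(y - 1)*(y + 3)*(y + 2)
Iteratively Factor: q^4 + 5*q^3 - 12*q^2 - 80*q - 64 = (q + 1)*(q^3 + 4*q^2 - 16*q - 64) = (q - 4)*(q + 1)*(q^2 + 8*q + 16) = (q - 4)*(q + 1)*(q + 4)*(q + 4)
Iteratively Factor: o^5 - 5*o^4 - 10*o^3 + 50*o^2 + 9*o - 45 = (o - 1)*(o^4 - 4*o^3 - 14*o^2 + 36*o + 45) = (o - 1)*(o + 3)*(o^3 - 7*o^2 + 7*o + 15) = (o - 5)*(o - 1)*(o + 3)*(o^2 - 2*o - 3) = (o - 5)*(o - 1)*(o + 1)*(o + 3)*(o - 3)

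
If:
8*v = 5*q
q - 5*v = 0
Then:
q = 0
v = 0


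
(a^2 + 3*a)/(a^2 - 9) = a/(a - 3)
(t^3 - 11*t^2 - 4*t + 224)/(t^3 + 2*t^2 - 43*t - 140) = (t - 8)/(t + 5)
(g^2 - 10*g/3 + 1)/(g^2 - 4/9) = 3*(3*g^2 - 10*g + 3)/(9*g^2 - 4)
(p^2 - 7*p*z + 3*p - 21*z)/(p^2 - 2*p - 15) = (p - 7*z)/(p - 5)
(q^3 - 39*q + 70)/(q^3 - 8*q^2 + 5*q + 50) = (q^2 + 5*q - 14)/(q^2 - 3*q - 10)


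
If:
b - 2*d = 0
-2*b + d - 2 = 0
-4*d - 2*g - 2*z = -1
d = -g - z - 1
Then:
No Solution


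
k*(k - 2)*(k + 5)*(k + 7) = k^4 + 10*k^3 + 11*k^2 - 70*k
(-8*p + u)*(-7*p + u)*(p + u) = 56*p^3 + 41*p^2*u - 14*p*u^2 + u^3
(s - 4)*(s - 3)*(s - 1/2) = s^3 - 15*s^2/2 + 31*s/2 - 6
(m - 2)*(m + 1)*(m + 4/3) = m^3 + m^2/3 - 10*m/3 - 8/3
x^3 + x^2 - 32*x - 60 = (x - 6)*(x + 2)*(x + 5)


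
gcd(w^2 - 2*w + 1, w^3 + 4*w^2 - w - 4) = w - 1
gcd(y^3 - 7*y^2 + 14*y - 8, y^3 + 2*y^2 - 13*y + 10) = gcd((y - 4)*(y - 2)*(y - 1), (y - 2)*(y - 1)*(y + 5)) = y^2 - 3*y + 2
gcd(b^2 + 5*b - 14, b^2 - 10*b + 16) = b - 2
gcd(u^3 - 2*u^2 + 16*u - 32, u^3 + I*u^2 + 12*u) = u + 4*I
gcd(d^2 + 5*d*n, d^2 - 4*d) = d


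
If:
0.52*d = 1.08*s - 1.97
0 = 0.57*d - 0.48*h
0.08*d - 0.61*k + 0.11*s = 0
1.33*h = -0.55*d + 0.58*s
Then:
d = 0.57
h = 0.68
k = 0.45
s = 2.10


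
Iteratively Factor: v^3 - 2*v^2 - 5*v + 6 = (v - 3)*(v^2 + v - 2) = (v - 3)*(v - 1)*(v + 2)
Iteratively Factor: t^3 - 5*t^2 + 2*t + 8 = (t + 1)*(t^2 - 6*t + 8) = (t - 2)*(t + 1)*(t - 4)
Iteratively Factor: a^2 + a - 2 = (a - 1)*(a + 2)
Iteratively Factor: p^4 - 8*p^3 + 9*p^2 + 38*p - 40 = (p + 2)*(p^3 - 10*p^2 + 29*p - 20) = (p - 5)*(p + 2)*(p^2 - 5*p + 4) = (p - 5)*(p - 4)*(p + 2)*(p - 1)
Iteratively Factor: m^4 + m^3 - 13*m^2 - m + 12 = (m - 1)*(m^3 + 2*m^2 - 11*m - 12) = (m - 1)*(m + 1)*(m^2 + m - 12) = (m - 3)*(m - 1)*(m + 1)*(m + 4)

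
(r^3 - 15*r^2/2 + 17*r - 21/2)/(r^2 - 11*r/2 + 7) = (r^2 - 4*r + 3)/(r - 2)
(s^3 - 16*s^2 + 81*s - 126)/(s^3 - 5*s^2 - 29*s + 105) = (s - 6)/(s + 5)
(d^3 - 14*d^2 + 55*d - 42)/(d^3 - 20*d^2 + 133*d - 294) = (d - 1)/(d - 7)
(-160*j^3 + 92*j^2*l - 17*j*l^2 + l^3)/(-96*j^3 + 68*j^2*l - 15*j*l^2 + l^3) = (5*j - l)/(3*j - l)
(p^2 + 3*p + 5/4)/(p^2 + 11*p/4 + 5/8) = 2*(2*p + 1)/(4*p + 1)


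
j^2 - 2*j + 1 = (j - 1)^2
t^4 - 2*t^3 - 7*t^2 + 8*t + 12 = (t - 3)*(t - 2)*(t + 1)*(t + 2)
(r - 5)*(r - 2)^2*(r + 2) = r^4 - 7*r^3 + 6*r^2 + 28*r - 40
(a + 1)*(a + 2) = a^2 + 3*a + 2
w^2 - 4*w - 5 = (w - 5)*(w + 1)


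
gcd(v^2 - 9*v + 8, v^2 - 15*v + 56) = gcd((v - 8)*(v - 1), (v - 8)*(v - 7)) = v - 8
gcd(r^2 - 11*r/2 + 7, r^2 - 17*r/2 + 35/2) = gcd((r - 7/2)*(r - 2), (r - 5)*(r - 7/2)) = r - 7/2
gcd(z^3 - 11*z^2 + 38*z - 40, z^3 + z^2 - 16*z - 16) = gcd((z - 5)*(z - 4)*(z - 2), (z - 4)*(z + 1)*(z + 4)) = z - 4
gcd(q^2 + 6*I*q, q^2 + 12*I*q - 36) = q + 6*I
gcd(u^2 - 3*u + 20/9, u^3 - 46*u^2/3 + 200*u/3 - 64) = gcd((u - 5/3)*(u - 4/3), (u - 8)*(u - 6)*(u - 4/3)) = u - 4/3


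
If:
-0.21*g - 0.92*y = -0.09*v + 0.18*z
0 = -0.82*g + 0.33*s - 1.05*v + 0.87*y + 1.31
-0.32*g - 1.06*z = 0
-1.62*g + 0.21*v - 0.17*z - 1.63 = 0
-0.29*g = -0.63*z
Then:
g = 0.00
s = 18.73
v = 7.76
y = 0.76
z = 0.00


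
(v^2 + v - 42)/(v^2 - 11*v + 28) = (v^2 + v - 42)/(v^2 - 11*v + 28)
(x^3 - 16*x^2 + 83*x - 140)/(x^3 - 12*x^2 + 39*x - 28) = (x - 5)/(x - 1)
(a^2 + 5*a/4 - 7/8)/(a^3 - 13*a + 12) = (8*a^2 + 10*a - 7)/(8*(a^3 - 13*a + 12))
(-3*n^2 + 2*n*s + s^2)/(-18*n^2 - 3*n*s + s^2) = (-n + s)/(-6*n + s)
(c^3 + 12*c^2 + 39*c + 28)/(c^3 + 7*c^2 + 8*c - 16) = (c^2 + 8*c + 7)/(c^2 + 3*c - 4)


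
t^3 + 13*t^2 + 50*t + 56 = (t + 2)*(t + 4)*(t + 7)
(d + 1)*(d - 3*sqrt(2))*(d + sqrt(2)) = d^3 - 2*sqrt(2)*d^2 + d^2 - 6*d - 2*sqrt(2)*d - 6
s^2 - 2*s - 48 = (s - 8)*(s + 6)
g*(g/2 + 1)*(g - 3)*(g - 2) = g^4/2 - 3*g^3/2 - 2*g^2 + 6*g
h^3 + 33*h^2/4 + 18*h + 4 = (h + 1/4)*(h + 4)^2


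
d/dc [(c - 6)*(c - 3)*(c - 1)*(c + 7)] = 4*c^3 - 9*c^2 - 86*c + 171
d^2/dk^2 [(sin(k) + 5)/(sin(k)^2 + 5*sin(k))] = (cos(k)^2 + 1)/sin(k)^3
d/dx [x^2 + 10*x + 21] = 2*x + 10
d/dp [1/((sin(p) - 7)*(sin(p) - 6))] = (13 - 2*sin(p))*cos(p)/((sin(p) - 7)^2*(sin(p) - 6)^2)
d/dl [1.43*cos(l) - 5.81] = -1.43*sin(l)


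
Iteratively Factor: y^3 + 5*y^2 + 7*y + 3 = (y + 3)*(y^2 + 2*y + 1) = (y + 1)*(y + 3)*(y + 1)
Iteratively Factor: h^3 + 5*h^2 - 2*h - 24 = (h + 3)*(h^2 + 2*h - 8) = (h + 3)*(h + 4)*(h - 2)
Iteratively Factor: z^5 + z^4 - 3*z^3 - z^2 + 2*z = (z - 1)*(z^4 + 2*z^3 - z^2 - 2*z) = (z - 1)*(z + 2)*(z^3 - z) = z*(z - 1)*(z + 2)*(z^2 - 1) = z*(z - 1)^2*(z + 2)*(z + 1)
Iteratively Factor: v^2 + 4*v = (v + 4)*(v)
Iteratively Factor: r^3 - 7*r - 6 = (r + 1)*(r^2 - r - 6) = (r + 1)*(r + 2)*(r - 3)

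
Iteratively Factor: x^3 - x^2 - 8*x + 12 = (x - 2)*(x^2 + x - 6) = (x - 2)^2*(x + 3)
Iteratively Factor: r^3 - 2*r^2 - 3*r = (r)*(r^2 - 2*r - 3) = r*(r - 3)*(r + 1)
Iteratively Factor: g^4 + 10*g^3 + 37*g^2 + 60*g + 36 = (g + 3)*(g^3 + 7*g^2 + 16*g + 12) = (g + 2)*(g + 3)*(g^2 + 5*g + 6) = (g + 2)*(g + 3)^2*(g + 2)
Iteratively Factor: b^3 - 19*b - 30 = (b + 2)*(b^2 - 2*b - 15) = (b + 2)*(b + 3)*(b - 5)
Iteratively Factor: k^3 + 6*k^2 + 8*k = (k + 2)*(k^2 + 4*k) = k*(k + 2)*(k + 4)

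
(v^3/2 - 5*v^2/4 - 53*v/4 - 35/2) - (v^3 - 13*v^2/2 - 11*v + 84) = -v^3/2 + 21*v^2/4 - 9*v/4 - 203/2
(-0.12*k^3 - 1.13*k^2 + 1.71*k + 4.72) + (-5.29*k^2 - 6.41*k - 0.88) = -0.12*k^3 - 6.42*k^2 - 4.7*k + 3.84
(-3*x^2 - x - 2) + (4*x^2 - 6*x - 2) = x^2 - 7*x - 4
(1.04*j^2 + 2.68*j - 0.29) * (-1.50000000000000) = -1.56*j^2 - 4.02*j + 0.435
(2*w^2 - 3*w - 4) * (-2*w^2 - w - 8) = -4*w^4 + 4*w^3 - 5*w^2 + 28*w + 32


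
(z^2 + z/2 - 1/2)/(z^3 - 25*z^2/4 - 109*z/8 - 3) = 4*(-2*z^2 - z + 1)/(-8*z^3 + 50*z^2 + 109*z + 24)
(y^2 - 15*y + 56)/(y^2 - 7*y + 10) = (y^2 - 15*y + 56)/(y^2 - 7*y + 10)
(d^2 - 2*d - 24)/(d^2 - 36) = (d + 4)/(d + 6)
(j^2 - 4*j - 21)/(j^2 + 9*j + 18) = (j - 7)/(j + 6)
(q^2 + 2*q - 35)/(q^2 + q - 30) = (q + 7)/(q + 6)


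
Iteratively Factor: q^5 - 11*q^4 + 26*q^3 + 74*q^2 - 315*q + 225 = (q - 1)*(q^4 - 10*q^3 + 16*q^2 + 90*q - 225) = (q - 5)*(q - 1)*(q^3 - 5*q^2 - 9*q + 45) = (q - 5)*(q - 3)*(q - 1)*(q^2 - 2*q - 15) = (q - 5)*(q - 3)*(q - 1)*(q + 3)*(q - 5)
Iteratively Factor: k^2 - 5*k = (k)*(k - 5)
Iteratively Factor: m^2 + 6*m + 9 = (m + 3)*(m + 3)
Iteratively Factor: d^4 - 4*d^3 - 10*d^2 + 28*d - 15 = (d - 5)*(d^3 + d^2 - 5*d + 3) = (d - 5)*(d - 1)*(d^2 + 2*d - 3) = (d - 5)*(d - 1)*(d + 3)*(d - 1)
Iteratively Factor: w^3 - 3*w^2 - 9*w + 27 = (w - 3)*(w^2 - 9) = (w - 3)^2*(w + 3)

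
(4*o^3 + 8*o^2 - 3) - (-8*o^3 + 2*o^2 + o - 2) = 12*o^3 + 6*o^2 - o - 1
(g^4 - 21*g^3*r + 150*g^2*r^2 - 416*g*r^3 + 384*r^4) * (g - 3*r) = g^5 - 24*g^4*r + 213*g^3*r^2 - 866*g^2*r^3 + 1632*g*r^4 - 1152*r^5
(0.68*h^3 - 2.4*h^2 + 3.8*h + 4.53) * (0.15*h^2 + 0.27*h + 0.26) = 0.102*h^5 - 0.1764*h^4 + 0.0987999999999999*h^3 + 1.0815*h^2 + 2.2111*h + 1.1778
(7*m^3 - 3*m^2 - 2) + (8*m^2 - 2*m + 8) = 7*m^3 + 5*m^2 - 2*m + 6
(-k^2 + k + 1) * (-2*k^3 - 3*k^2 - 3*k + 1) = 2*k^5 + k^4 - 2*k^3 - 7*k^2 - 2*k + 1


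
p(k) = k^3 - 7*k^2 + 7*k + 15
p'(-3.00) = 76.00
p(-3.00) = -96.00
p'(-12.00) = 607.00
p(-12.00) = -2805.00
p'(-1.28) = 29.84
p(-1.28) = -7.53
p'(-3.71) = 100.23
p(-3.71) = -158.38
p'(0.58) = -0.11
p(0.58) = 16.90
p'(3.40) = -5.92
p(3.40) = -2.82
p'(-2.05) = 48.31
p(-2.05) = -37.38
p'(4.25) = 1.69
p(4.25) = -4.92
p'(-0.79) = 19.93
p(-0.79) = 4.61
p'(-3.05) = 77.61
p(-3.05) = -99.84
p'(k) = 3*k^2 - 14*k + 7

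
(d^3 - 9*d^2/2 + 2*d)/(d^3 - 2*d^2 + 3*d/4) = 2*(d - 4)/(2*d - 3)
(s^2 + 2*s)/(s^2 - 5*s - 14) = s/(s - 7)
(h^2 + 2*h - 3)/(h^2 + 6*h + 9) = (h - 1)/(h + 3)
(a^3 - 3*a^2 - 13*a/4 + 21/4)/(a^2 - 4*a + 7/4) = (2*a^2 + a - 3)/(2*a - 1)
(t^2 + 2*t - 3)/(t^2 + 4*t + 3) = (t - 1)/(t + 1)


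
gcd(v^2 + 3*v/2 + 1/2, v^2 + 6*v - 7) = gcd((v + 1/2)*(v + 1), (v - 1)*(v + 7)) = 1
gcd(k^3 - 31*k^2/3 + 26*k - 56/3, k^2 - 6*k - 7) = k - 7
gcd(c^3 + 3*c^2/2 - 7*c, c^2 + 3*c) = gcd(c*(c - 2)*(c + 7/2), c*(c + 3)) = c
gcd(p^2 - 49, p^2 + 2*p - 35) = p + 7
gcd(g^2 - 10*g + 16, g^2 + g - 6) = g - 2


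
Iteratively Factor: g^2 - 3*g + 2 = (g - 1)*(g - 2)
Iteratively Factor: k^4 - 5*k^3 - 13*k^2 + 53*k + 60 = (k - 4)*(k^3 - k^2 - 17*k - 15) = (k - 4)*(k + 3)*(k^2 - 4*k - 5) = (k - 5)*(k - 4)*(k + 3)*(k + 1)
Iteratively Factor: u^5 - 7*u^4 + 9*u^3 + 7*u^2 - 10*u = (u - 1)*(u^4 - 6*u^3 + 3*u^2 + 10*u) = (u - 5)*(u - 1)*(u^3 - u^2 - 2*u) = (u - 5)*(u - 1)*(u + 1)*(u^2 - 2*u) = (u - 5)*(u - 2)*(u - 1)*(u + 1)*(u)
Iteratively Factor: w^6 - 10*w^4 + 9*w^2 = (w)*(w^5 - 10*w^3 + 9*w) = w*(w - 1)*(w^4 + w^3 - 9*w^2 - 9*w) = w^2*(w - 1)*(w^3 + w^2 - 9*w - 9) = w^2*(w - 1)*(w + 3)*(w^2 - 2*w - 3) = w^2*(w - 3)*(w - 1)*(w + 3)*(w + 1)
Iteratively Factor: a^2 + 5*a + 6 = (a + 2)*(a + 3)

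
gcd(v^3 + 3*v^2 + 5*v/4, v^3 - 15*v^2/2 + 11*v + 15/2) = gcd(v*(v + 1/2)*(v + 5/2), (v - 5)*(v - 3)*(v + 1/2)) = v + 1/2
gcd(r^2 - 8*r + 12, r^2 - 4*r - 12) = r - 6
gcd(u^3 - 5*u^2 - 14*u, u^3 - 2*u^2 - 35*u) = u^2 - 7*u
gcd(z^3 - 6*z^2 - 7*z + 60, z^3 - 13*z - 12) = z^2 - z - 12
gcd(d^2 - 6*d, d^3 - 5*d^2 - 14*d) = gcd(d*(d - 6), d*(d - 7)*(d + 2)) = d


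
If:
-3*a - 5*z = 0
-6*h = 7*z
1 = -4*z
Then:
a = 5/12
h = 7/24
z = -1/4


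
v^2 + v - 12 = (v - 3)*(v + 4)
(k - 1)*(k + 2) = k^2 + k - 2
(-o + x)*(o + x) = -o^2 + x^2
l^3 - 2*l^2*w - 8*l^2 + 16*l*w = l*(l - 8)*(l - 2*w)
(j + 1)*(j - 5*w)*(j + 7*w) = j^3 + 2*j^2*w + j^2 - 35*j*w^2 + 2*j*w - 35*w^2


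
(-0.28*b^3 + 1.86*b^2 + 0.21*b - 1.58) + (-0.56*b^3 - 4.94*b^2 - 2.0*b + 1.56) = -0.84*b^3 - 3.08*b^2 - 1.79*b - 0.02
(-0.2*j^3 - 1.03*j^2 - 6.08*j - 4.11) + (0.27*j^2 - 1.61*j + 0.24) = -0.2*j^3 - 0.76*j^2 - 7.69*j - 3.87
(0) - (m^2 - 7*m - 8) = -m^2 + 7*m + 8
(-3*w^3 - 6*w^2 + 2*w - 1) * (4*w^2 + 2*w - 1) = -12*w^5 - 30*w^4 - w^3 + 6*w^2 - 4*w + 1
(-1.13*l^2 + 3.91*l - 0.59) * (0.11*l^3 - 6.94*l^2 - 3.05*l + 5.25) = -0.1243*l^5 + 8.2723*l^4 - 23.7538*l^3 - 13.7634*l^2 + 22.327*l - 3.0975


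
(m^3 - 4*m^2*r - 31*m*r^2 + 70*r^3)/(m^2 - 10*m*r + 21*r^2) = (-m^2 - 3*m*r + 10*r^2)/(-m + 3*r)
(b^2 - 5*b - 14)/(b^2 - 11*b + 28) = (b + 2)/(b - 4)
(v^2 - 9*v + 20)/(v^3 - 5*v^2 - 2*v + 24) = (v - 5)/(v^2 - v - 6)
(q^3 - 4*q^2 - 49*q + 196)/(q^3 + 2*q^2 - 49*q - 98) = (q - 4)/(q + 2)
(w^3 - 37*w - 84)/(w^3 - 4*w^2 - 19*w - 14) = (w^2 + 7*w + 12)/(w^2 + 3*w + 2)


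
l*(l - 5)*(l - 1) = l^3 - 6*l^2 + 5*l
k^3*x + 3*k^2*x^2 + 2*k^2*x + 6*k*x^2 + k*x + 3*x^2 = (k + 1)*(k + 3*x)*(k*x + x)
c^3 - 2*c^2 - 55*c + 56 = (c - 8)*(c - 1)*(c + 7)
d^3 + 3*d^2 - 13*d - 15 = (d - 3)*(d + 1)*(d + 5)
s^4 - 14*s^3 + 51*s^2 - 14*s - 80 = (s - 8)*(s - 5)*(s - 2)*(s + 1)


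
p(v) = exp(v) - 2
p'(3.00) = 20.09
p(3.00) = 18.09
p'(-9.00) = 0.00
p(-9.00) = -2.00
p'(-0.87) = 0.42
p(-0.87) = -1.58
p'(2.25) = 9.49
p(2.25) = 7.49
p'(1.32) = 3.74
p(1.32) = 1.74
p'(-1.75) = 0.17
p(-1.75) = -1.83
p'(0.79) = 2.20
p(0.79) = 0.20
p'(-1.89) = 0.15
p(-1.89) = -1.85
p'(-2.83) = 0.06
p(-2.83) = -1.94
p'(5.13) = 169.02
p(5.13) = 167.02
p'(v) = exp(v)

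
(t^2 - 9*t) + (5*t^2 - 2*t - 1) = 6*t^2 - 11*t - 1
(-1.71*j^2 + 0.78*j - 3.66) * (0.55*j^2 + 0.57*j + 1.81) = -0.9405*j^4 - 0.5457*j^3 - 4.6635*j^2 - 0.6744*j - 6.6246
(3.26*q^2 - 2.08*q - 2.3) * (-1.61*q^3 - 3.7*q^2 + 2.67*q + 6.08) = -5.2486*q^5 - 8.7132*q^4 + 20.1032*q^3 + 22.7772*q^2 - 18.7874*q - 13.984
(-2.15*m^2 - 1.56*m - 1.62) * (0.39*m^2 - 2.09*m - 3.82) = -0.8385*m^4 + 3.8851*m^3 + 10.8416*m^2 + 9.345*m + 6.1884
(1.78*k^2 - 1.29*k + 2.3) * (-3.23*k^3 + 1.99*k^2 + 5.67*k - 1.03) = -5.7494*k^5 + 7.7089*k^4 + 0.0965000000000016*k^3 - 4.5707*k^2 + 14.3697*k - 2.369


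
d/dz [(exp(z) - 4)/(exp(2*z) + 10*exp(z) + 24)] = (-2*(exp(z) - 4)*(exp(z) + 5) + exp(2*z) + 10*exp(z) + 24)*exp(z)/(exp(2*z) + 10*exp(z) + 24)^2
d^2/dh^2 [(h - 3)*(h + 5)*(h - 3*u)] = 6*h - 6*u + 4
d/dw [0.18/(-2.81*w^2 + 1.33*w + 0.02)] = (1.0116*w - 0.2394)/(-2.81*w^2 + 1.33*w + 0.02)^2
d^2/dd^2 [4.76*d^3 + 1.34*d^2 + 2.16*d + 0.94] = 28.56*d + 2.68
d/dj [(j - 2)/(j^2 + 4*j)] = (-j^2 + 4*j + 8)/(j^2*(j^2 + 8*j + 16))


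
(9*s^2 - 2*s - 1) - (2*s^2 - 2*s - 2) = 7*s^2 + 1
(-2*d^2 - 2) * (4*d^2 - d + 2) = -8*d^4 + 2*d^3 - 12*d^2 + 2*d - 4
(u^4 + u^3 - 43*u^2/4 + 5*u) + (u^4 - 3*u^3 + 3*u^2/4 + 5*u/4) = 2*u^4 - 2*u^3 - 10*u^2 + 25*u/4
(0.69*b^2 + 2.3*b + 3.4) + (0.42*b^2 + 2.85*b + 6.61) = 1.11*b^2 + 5.15*b + 10.01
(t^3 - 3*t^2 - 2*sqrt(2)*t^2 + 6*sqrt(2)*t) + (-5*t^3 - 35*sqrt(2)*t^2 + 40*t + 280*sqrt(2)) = -4*t^3 - 37*sqrt(2)*t^2 - 3*t^2 + 6*sqrt(2)*t + 40*t + 280*sqrt(2)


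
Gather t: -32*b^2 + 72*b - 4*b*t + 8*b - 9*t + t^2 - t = -32*b^2 + 80*b + t^2 + t*(-4*b - 10)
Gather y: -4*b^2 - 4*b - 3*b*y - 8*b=-4*b^2 - 3*b*y - 12*b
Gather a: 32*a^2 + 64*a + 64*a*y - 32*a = 32*a^2 + a*(64*y + 32)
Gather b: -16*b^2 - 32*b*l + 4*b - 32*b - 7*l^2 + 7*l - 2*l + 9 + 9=-16*b^2 + b*(-32*l - 28) - 7*l^2 + 5*l + 18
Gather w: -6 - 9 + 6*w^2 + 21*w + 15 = 6*w^2 + 21*w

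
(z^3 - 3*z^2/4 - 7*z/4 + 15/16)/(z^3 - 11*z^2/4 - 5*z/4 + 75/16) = (2*z - 1)/(2*z - 5)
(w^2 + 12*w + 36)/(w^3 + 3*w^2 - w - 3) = (w^2 + 12*w + 36)/(w^3 + 3*w^2 - w - 3)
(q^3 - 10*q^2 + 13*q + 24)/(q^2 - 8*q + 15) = (q^2 - 7*q - 8)/(q - 5)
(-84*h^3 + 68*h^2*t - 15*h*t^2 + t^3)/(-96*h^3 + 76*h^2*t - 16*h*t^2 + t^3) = (-7*h + t)/(-8*h + t)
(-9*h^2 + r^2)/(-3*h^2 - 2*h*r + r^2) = (3*h + r)/(h + r)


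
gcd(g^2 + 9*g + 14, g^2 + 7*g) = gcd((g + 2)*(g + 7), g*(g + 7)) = g + 7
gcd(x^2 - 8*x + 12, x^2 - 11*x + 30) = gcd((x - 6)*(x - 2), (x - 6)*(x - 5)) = x - 6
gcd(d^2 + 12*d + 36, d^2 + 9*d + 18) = d + 6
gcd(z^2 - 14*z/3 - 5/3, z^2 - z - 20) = z - 5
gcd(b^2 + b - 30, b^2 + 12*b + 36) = b + 6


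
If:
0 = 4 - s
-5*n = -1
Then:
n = 1/5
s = 4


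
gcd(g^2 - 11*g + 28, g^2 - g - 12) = g - 4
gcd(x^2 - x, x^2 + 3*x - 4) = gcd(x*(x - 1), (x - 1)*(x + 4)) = x - 1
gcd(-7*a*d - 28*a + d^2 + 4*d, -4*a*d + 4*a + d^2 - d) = 1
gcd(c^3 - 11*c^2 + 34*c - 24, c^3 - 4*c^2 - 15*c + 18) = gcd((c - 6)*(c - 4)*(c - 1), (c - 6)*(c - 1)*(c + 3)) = c^2 - 7*c + 6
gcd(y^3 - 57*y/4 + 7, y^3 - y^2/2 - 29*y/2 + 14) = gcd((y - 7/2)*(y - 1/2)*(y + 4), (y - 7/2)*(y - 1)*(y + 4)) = y^2 + y/2 - 14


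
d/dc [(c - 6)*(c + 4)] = 2*c - 2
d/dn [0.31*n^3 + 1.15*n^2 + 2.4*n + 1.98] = 0.93*n^2 + 2.3*n + 2.4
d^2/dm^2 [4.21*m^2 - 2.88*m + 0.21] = 8.42000000000000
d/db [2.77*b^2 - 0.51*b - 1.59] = 5.54*b - 0.51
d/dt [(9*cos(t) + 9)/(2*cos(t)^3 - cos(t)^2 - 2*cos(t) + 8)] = 9*(-35*sin(t) + 5*sin(3*t) + 2*sin(4*t))/(cos(t) + cos(2*t) - cos(3*t) - 15)^2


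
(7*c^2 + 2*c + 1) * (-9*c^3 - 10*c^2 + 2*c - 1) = -63*c^5 - 88*c^4 - 15*c^3 - 13*c^2 - 1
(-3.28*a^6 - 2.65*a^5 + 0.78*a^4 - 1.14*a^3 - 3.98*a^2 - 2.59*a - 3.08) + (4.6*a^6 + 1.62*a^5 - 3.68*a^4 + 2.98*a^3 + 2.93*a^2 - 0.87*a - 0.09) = 1.32*a^6 - 1.03*a^5 - 2.9*a^4 + 1.84*a^3 - 1.05*a^2 - 3.46*a - 3.17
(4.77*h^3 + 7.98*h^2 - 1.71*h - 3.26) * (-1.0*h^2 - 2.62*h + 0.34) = -4.77*h^5 - 20.4774*h^4 - 17.5758*h^3 + 10.4534*h^2 + 7.9598*h - 1.1084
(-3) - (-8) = 5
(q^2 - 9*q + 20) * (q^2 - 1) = q^4 - 9*q^3 + 19*q^2 + 9*q - 20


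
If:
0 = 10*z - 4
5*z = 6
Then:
No Solution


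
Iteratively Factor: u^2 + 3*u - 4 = (u + 4)*(u - 1)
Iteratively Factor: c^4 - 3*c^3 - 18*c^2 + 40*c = (c - 5)*(c^3 + 2*c^2 - 8*c) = (c - 5)*(c - 2)*(c^2 + 4*c) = (c - 5)*(c - 2)*(c + 4)*(c)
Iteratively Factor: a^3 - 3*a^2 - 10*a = (a)*(a^2 - 3*a - 10) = a*(a + 2)*(a - 5)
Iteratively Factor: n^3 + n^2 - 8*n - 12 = (n + 2)*(n^2 - n - 6) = (n - 3)*(n + 2)*(n + 2)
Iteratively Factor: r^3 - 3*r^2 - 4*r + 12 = (r - 2)*(r^2 - r - 6) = (r - 2)*(r + 2)*(r - 3)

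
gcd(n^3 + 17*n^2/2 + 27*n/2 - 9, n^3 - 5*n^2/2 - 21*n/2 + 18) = n + 3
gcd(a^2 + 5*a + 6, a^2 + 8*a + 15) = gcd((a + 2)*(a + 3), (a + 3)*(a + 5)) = a + 3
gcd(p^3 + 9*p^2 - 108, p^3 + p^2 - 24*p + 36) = p^2 + 3*p - 18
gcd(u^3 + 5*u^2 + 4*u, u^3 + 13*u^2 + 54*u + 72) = u + 4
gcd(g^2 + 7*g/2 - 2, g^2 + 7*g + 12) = g + 4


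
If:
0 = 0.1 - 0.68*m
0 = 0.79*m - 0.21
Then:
No Solution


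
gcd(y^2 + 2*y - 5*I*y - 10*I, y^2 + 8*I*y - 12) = 1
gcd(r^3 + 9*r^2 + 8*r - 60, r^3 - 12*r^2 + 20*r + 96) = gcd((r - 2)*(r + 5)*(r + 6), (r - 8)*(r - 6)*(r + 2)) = 1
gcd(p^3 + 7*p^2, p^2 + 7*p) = p^2 + 7*p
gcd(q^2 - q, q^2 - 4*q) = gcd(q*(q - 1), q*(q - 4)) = q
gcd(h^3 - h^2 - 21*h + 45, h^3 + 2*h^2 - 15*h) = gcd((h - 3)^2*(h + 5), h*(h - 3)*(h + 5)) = h^2 + 2*h - 15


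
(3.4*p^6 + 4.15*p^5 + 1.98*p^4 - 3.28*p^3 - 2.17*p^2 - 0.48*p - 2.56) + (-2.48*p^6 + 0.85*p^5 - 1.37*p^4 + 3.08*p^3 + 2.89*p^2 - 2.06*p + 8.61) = 0.92*p^6 + 5.0*p^5 + 0.61*p^4 - 0.2*p^3 + 0.72*p^2 - 2.54*p + 6.05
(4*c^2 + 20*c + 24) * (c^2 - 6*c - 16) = 4*c^4 - 4*c^3 - 160*c^2 - 464*c - 384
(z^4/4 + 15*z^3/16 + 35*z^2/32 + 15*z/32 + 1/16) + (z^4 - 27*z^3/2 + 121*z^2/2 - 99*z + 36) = 5*z^4/4 - 201*z^3/16 + 1971*z^2/32 - 3153*z/32 + 577/16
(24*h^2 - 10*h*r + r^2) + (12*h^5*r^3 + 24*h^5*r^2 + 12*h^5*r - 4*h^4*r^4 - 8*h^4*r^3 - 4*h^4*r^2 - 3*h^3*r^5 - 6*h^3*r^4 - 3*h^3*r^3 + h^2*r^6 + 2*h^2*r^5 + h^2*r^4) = 12*h^5*r^3 + 24*h^5*r^2 + 12*h^5*r - 4*h^4*r^4 - 8*h^4*r^3 - 4*h^4*r^2 - 3*h^3*r^5 - 6*h^3*r^4 - 3*h^3*r^3 + h^2*r^6 + 2*h^2*r^5 + h^2*r^4 + 24*h^2 - 10*h*r + r^2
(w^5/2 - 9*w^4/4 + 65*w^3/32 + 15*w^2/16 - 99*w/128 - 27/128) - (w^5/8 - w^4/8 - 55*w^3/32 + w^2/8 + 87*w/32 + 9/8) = 3*w^5/8 - 17*w^4/8 + 15*w^3/4 + 13*w^2/16 - 447*w/128 - 171/128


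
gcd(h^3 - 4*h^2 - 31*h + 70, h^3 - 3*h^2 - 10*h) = 1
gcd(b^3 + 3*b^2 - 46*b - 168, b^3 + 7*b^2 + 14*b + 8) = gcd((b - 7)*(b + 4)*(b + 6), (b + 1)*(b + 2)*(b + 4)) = b + 4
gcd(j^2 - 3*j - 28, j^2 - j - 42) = j - 7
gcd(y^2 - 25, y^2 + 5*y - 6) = 1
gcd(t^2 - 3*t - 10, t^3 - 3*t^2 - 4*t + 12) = t + 2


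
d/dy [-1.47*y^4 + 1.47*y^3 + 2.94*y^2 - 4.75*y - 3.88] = -5.88*y^3 + 4.41*y^2 + 5.88*y - 4.75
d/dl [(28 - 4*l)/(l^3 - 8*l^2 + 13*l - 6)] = 4*(2*l^2 - 27*l + 85)/(l^5 - 15*l^4 + 75*l^3 - 145*l^2 + 120*l - 36)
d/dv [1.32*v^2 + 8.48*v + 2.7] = 2.64*v + 8.48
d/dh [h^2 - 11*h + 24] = 2*h - 11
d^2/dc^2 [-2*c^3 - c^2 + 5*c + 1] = -12*c - 2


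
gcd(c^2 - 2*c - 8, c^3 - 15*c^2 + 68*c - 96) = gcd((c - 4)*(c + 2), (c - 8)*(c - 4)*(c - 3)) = c - 4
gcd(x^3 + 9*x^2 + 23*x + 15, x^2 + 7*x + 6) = x + 1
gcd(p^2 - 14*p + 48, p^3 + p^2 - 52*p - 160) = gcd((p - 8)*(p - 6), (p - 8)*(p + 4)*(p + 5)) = p - 8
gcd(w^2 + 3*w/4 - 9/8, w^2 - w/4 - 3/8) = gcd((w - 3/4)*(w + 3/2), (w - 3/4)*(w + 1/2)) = w - 3/4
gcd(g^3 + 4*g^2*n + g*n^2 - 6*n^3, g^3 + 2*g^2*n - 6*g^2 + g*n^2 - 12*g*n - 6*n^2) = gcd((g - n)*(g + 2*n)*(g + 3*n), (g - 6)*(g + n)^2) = 1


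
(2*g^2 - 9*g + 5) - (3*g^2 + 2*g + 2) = -g^2 - 11*g + 3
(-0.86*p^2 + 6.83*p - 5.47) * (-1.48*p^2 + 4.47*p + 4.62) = 1.2728*p^4 - 13.9526*p^3 + 34.6525*p^2 + 7.1037*p - 25.2714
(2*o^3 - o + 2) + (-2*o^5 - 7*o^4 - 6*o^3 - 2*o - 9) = -2*o^5 - 7*o^4 - 4*o^3 - 3*o - 7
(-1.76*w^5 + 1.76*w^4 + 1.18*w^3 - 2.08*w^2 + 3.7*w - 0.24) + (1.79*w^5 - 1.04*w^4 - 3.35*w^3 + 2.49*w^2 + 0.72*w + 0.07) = 0.03*w^5 + 0.72*w^4 - 2.17*w^3 + 0.41*w^2 + 4.42*w - 0.17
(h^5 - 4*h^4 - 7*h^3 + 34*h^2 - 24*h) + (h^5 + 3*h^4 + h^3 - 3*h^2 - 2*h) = 2*h^5 - h^4 - 6*h^3 + 31*h^2 - 26*h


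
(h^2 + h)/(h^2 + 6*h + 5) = h/(h + 5)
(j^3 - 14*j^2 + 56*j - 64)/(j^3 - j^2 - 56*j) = (j^2 - 6*j + 8)/(j*(j + 7))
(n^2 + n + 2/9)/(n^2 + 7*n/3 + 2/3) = (n + 2/3)/(n + 2)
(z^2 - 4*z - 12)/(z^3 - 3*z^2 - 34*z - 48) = (z - 6)/(z^2 - 5*z - 24)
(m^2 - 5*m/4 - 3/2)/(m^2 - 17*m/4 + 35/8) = 2*(4*m^2 - 5*m - 6)/(8*m^2 - 34*m + 35)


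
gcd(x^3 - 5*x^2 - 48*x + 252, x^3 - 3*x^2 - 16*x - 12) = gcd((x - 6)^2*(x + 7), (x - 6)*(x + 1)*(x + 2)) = x - 6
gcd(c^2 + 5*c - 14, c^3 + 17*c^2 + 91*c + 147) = c + 7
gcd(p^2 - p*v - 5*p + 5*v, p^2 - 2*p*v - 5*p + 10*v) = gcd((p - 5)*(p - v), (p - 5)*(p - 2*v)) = p - 5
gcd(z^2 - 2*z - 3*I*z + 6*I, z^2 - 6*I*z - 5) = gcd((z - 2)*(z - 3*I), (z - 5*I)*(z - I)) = 1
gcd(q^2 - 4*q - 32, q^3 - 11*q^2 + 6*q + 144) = q - 8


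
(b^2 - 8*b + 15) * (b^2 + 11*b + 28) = b^4 + 3*b^3 - 45*b^2 - 59*b + 420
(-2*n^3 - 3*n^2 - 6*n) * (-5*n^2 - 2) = 10*n^5 + 15*n^4 + 34*n^3 + 6*n^2 + 12*n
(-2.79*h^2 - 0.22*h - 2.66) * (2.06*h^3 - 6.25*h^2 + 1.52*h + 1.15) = -5.7474*h^5 + 16.9843*h^4 - 8.3454*h^3 + 13.0821*h^2 - 4.2962*h - 3.059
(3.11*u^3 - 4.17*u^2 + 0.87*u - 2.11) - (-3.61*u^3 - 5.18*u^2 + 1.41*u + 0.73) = 6.72*u^3 + 1.01*u^2 - 0.54*u - 2.84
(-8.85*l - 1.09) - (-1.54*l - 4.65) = 3.56 - 7.31*l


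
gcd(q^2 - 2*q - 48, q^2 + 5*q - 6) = q + 6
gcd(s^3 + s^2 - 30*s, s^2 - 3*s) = s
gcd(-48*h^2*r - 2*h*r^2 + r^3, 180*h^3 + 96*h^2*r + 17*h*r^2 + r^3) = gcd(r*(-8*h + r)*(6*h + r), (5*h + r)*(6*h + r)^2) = 6*h + r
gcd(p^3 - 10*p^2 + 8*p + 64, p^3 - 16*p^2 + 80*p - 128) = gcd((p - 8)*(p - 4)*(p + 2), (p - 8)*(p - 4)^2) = p^2 - 12*p + 32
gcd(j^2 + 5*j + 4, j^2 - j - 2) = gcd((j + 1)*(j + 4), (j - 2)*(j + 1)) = j + 1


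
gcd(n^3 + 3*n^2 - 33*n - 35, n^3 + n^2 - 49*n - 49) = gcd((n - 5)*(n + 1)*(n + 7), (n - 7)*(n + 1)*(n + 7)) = n^2 + 8*n + 7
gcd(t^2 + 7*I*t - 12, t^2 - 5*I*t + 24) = t + 3*I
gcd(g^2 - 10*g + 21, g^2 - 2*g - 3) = g - 3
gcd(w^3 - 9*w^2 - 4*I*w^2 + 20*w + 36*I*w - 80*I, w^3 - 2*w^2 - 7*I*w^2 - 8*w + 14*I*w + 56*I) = w - 4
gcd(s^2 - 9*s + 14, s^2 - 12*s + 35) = s - 7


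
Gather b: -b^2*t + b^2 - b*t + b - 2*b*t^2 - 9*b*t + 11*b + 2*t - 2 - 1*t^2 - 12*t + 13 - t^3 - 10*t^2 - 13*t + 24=b^2*(1 - t) + b*(-2*t^2 - 10*t + 12) - t^3 - 11*t^2 - 23*t + 35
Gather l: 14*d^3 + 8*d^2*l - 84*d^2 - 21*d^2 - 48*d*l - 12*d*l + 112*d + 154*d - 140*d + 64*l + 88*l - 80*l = 14*d^3 - 105*d^2 + 126*d + l*(8*d^2 - 60*d + 72)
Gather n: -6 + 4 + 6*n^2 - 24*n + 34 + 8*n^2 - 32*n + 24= 14*n^2 - 56*n + 56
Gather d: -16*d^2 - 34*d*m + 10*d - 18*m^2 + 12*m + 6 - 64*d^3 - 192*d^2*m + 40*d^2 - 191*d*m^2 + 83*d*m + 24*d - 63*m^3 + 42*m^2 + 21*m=-64*d^3 + d^2*(24 - 192*m) + d*(-191*m^2 + 49*m + 34) - 63*m^3 + 24*m^2 + 33*m + 6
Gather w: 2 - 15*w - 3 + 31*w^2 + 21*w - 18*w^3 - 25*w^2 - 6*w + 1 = -18*w^3 + 6*w^2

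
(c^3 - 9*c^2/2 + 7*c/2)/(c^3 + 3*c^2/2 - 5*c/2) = (2*c - 7)/(2*c + 5)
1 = 1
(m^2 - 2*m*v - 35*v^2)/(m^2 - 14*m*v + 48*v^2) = (m^2 - 2*m*v - 35*v^2)/(m^2 - 14*m*v + 48*v^2)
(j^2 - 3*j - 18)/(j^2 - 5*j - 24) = (j - 6)/(j - 8)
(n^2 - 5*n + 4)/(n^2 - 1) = (n - 4)/(n + 1)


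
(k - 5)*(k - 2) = k^2 - 7*k + 10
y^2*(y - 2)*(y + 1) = y^4 - y^3 - 2*y^2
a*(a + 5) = a^2 + 5*a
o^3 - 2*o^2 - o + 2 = (o - 2)*(o - 1)*(o + 1)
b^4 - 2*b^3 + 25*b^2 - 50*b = b*(b - 2)*(b - 5*I)*(b + 5*I)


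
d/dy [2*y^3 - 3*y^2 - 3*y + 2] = 6*y^2 - 6*y - 3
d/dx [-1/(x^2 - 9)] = 2*x/(x^2 - 9)^2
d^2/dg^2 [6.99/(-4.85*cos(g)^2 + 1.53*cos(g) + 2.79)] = (-657.6891*(1 - cos(g)^2)^2 + 155.607885*cos(g)^3 - 723.548181*cos(g)^2 - 281.377557*cos(g) + 879.585252)/(-4.85*cos(g)^2 + 1.53*cos(g) + 2.79)^3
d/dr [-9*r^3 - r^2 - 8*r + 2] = -27*r^2 - 2*r - 8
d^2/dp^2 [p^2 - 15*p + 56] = 2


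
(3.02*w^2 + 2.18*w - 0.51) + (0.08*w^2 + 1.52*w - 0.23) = 3.1*w^2 + 3.7*w - 0.74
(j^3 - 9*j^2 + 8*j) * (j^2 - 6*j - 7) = j^5 - 15*j^4 + 55*j^3 + 15*j^2 - 56*j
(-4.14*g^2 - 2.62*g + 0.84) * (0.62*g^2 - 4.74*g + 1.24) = -2.5668*g^4 + 17.9992*g^3 + 7.806*g^2 - 7.2304*g + 1.0416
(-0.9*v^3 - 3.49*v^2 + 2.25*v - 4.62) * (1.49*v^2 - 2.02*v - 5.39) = -1.341*v^5 - 3.3821*v^4 + 15.2533*v^3 + 7.3823*v^2 - 2.7951*v + 24.9018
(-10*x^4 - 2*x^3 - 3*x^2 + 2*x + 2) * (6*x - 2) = -60*x^5 + 8*x^4 - 14*x^3 + 18*x^2 + 8*x - 4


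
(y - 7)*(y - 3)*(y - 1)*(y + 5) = y^4 - 6*y^3 - 24*y^2 + 134*y - 105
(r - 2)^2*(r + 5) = r^3 + r^2 - 16*r + 20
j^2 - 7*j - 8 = (j - 8)*(j + 1)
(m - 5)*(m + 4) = m^2 - m - 20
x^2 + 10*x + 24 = (x + 4)*(x + 6)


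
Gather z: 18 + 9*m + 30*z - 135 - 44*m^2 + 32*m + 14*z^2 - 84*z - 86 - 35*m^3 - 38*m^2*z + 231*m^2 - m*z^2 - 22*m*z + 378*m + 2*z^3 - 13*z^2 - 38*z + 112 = -35*m^3 + 187*m^2 + 419*m + 2*z^3 + z^2*(1 - m) + z*(-38*m^2 - 22*m - 92) - 91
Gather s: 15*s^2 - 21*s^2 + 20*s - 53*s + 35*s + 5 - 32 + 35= -6*s^2 + 2*s + 8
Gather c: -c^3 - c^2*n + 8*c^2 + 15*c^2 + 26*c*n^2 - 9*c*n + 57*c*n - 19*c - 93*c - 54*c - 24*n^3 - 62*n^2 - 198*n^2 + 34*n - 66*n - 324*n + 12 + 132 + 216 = -c^3 + c^2*(23 - n) + c*(26*n^2 + 48*n - 166) - 24*n^3 - 260*n^2 - 356*n + 360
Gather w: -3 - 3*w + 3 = -3*w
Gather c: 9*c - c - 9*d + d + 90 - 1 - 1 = 8*c - 8*d + 88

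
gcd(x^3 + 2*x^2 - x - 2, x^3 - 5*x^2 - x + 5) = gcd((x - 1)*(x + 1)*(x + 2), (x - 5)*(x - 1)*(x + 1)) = x^2 - 1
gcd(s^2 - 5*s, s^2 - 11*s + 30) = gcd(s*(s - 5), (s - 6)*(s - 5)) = s - 5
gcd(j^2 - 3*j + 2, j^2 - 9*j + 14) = j - 2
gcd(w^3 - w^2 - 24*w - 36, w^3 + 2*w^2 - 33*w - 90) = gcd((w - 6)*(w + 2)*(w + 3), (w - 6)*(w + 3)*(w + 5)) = w^2 - 3*w - 18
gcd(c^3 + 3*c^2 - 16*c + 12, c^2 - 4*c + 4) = c - 2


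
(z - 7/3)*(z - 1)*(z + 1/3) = z^3 - 3*z^2 + 11*z/9 + 7/9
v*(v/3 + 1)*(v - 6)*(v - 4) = v^4/3 - 7*v^3/3 - 2*v^2 + 24*v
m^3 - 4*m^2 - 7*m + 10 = (m - 5)*(m - 1)*(m + 2)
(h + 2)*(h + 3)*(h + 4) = h^3 + 9*h^2 + 26*h + 24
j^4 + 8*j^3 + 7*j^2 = j^2*(j + 1)*(j + 7)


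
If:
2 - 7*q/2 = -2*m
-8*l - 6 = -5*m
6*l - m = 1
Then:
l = 1/2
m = 2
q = 12/7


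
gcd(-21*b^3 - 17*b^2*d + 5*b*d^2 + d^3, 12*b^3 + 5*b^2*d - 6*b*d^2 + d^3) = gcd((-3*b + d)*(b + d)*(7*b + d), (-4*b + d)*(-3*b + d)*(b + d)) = 3*b^2 + 2*b*d - d^2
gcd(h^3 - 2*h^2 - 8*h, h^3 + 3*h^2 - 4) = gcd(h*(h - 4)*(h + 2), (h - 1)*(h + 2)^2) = h + 2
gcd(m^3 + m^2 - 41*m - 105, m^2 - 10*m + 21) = m - 7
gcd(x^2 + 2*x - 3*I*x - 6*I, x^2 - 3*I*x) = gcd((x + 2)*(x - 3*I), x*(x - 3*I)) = x - 3*I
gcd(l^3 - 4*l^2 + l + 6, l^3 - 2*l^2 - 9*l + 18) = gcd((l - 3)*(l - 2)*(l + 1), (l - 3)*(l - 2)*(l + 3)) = l^2 - 5*l + 6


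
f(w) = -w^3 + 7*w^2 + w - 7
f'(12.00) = -263.00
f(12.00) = -715.00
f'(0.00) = 1.00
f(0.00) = -7.00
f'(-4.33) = -115.87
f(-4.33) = 201.10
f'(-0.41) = -5.24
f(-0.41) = -6.16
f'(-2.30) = -47.07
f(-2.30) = 39.90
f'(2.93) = 16.27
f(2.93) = 30.87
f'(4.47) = 3.64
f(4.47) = 48.02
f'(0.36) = 5.65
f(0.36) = -5.78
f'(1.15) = 13.13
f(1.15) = 1.89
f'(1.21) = 13.55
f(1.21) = 2.69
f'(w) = -3*w^2 + 14*w + 1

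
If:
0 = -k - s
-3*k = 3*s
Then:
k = -s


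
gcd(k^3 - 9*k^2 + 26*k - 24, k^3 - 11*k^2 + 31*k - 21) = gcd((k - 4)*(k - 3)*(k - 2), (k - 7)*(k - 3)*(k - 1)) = k - 3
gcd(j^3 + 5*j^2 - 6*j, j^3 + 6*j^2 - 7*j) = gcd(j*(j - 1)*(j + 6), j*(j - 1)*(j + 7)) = j^2 - j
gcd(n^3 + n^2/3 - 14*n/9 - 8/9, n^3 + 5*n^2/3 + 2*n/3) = n^2 + 5*n/3 + 2/3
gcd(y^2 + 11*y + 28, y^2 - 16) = y + 4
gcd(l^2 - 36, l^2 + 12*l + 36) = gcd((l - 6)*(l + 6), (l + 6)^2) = l + 6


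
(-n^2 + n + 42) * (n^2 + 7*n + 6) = -n^4 - 6*n^3 + 43*n^2 + 300*n + 252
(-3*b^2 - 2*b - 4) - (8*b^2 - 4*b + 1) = -11*b^2 + 2*b - 5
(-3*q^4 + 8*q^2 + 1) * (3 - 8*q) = 24*q^5 - 9*q^4 - 64*q^3 + 24*q^2 - 8*q + 3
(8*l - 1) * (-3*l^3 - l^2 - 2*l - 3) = -24*l^4 - 5*l^3 - 15*l^2 - 22*l + 3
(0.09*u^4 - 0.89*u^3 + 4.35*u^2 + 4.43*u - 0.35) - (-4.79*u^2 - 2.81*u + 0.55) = 0.09*u^4 - 0.89*u^3 + 9.14*u^2 + 7.24*u - 0.9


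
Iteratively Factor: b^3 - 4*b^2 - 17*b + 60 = (b - 5)*(b^2 + b - 12) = (b - 5)*(b - 3)*(b + 4)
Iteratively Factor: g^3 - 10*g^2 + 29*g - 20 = (g - 4)*(g^2 - 6*g + 5) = (g - 5)*(g - 4)*(g - 1)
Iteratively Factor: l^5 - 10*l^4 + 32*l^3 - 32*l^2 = (l - 4)*(l^4 - 6*l^3 + 8*l^2) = l*(l - 4)*(l^3 - 6*l^2 + 8*l) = l*(l - 4)^2*(l^2 - 2*l) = l*(l - 4)^2*(l - 2)*(l)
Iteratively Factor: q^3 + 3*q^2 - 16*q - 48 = (q - 4)*(q^2 + 7*q + 12) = (q - 4)*(q + 3)*(q + 4)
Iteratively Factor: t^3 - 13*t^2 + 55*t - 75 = (t - 3)*(t^2 - 10*t + 25) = (t - 5)*(t - 3)*(t - 5)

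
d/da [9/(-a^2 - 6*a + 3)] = 18*(a + 3)/(a^2 + 6*a - 3)^2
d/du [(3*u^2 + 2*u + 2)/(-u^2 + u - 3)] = (5*u^2 - 14*u - 8)/(u^4 - 2*u^3 + 7*u^2 - 6*u + 9)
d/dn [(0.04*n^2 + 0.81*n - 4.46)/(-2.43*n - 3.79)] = (-0.0972*n^2 - 0.3032*n - 13.9077)/(5.9049*n^2 + 18.4194*n + 14.3641)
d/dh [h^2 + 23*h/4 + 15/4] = 2*h + 23/4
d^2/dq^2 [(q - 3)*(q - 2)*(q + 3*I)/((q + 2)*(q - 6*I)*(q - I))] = (q^6*(-14 + 20*I) + q^5*(72 - 6*I) + q^4*(-846 - 528*I) + q^3*(-1000 + 3050*I) + q^2*(6624 - 3708*I) + q*(-7344 - 15768*I) - 10368 - 3888*I)/(q^9 + q^8*(6 - 21*I) + q^7*(-153 - 126*I) + q^6*(-982 + 343*I) + q^5*(-990 + 3402*I) + q^4*(4620 + 6384*I) + q^3*(11664 + 224*I) + q^2*(6624 - 9072*I) + q*(-2592 - 6048*I) - 1728)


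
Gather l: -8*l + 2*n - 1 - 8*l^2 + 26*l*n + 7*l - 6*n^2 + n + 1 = -8*l^2 + l*(26*n - 1) - 6*n^2 + 3*n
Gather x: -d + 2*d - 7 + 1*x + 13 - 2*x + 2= d - x + 8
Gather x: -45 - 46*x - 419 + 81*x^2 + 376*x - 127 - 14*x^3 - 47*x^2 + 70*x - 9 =-14*x^3 + 34*x^2 + 400*x - 600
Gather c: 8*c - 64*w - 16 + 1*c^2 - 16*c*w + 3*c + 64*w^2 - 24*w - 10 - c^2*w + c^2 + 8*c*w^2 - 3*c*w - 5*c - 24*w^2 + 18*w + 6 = c^2*(2 - w) + c*(8*w^2 - 19*w + 6) + 40*w^2 - 70*w - 20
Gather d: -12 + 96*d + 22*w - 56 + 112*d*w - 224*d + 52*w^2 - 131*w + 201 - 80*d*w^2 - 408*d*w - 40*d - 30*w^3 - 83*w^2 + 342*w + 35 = d*(-80*w^2 - 296*w - 168) - 30*w^3 - 31*w^2 + 233*w + 168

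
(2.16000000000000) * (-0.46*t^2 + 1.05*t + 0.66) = -0.9936*t^2 + 2.268*t + 1.4256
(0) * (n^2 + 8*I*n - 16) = 0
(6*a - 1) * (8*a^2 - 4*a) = 48*a^3 - 32*a^2 + 4*a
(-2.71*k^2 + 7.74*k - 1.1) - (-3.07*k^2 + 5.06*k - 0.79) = 0.36*k^2 + 2.68*k - 0.31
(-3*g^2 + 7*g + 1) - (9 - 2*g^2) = -g^2 + 7*g - 8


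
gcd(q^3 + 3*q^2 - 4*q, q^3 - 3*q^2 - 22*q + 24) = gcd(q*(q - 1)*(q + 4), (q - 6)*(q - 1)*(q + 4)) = q^2 + 3*q - 4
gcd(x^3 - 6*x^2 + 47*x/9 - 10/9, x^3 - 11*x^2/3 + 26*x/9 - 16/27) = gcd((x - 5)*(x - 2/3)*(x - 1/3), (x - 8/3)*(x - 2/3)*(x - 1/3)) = x^2 - x + 2/9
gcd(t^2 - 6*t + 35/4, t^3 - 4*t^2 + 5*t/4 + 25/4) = t - 5/2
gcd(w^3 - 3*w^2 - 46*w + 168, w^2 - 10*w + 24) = w^2 - 10*w + 24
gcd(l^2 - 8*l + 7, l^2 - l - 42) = l - 7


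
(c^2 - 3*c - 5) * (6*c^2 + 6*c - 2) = 6*c^4 - 12*c^3 - 50*c^2 - 24*c + 10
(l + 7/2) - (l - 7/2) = 7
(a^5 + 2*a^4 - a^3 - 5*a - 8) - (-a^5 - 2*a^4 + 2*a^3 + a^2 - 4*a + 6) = 2*a^5 + 4*a^4 - 3*a^3 - a^2 - a - 14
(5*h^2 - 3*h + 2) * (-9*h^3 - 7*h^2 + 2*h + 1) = -45*h^5 - 8*h^4 + 13*h^3 - 15*h^2 + h + 2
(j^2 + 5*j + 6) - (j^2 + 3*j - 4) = 2*j + 10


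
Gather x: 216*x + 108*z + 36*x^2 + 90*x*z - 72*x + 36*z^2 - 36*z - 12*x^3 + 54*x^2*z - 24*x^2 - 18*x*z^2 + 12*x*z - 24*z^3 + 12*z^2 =-12*x^3 + x^2*(54*z + 12) + x*(-18*z^2 + 102*z + 144) - 24*z^3 + 48*z^2 + 72*z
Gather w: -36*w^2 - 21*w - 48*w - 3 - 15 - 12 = -36*w^2 - 69*w - 30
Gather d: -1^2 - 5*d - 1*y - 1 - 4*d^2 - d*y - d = -4*d^2 + d*(-y - 6) - y - 2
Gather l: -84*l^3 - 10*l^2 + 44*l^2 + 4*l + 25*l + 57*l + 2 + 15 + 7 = -84*l^3 + 34*l^2 + 86*l + 24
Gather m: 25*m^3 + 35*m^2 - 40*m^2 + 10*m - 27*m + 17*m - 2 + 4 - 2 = 25*m^3 - 5*m^2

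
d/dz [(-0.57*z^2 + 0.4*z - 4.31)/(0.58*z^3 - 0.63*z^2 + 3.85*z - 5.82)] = (0.3306*z^4 - 0.464*z^3 + 5.5569*z^2 + 1.2042*z + 14.2655)/(0.3364*z^6 - 0.7308*z^5 + 4.8629*z^4 - 11.6022*z^3 + 22.1557*z^2 - 44.814*z + 33.8724)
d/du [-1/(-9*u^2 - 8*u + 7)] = 2*(-9*u - 4)/(9*u^2 + 8*u - 7)^2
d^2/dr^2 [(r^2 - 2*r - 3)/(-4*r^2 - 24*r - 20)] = 4/(r^3 + 15*r^2 + 75*r + 125)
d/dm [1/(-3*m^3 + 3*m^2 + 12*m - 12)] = (3*m^2 - 2*m - 4)/(3*(m^3 - m^2 - 4*m + 4)^2)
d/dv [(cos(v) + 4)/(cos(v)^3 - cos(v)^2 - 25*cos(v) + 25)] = (-13*cos(v) + 11*cos(2*v) + cos(3*v) - 239)*sin(v)/(2*(cos(v)^3 - cos(v)^2 - 25*cos(v) + 25)^2)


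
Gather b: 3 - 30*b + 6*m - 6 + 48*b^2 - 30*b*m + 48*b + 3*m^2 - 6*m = 48*b^2 + b*(18 - 30*m) + 3*m^2 - 3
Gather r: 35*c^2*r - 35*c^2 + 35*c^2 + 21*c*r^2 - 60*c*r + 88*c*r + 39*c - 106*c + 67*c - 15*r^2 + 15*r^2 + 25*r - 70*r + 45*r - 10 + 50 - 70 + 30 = 21*c*r^2 + r*(35*c^2 + 28*c)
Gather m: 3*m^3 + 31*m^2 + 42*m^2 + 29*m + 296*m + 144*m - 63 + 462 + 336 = 3*m^3 + 73*m^2 + 469*m + 735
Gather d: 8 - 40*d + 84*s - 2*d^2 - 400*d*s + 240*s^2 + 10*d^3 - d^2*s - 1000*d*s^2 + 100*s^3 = 10*d^3 + d^2*(-s - 2) + d*(-1000*s^2 - 400*s - 40) + 100*s^3 + 240*s^2 + 84*s + 8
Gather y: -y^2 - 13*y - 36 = -y^2 - 13*y - 36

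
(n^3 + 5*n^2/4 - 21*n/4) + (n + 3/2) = n^3 + 5*n^2/4 - 17*n/4 + 3/2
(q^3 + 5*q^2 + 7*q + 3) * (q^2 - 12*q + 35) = q^5 - 7*q^4 - 18*q^3 + 94*q^2 + 209*q + 105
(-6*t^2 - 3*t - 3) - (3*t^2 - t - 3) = -9*t^2 - 2*t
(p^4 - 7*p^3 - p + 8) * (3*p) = 3*p^5 - 21*p^4 - 3*p^2 + 24*p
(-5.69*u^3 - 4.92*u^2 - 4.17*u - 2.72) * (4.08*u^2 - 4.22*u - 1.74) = -23.2152*u^5 + 3.9382*u^4 + 13.6494*u^3 + 15.0606*u^2 + 18.7342*u + 4.7328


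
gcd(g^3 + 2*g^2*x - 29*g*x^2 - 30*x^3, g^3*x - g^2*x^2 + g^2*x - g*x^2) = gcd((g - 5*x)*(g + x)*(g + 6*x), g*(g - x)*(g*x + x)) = 1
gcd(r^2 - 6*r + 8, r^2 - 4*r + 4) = r - 2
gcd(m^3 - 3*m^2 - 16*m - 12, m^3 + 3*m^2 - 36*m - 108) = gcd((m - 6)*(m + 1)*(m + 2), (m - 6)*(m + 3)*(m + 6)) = m - 6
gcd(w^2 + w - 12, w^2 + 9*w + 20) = w + 4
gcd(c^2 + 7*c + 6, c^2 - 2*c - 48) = c + 6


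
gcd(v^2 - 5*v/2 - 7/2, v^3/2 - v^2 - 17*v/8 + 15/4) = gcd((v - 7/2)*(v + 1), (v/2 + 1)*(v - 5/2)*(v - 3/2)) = 1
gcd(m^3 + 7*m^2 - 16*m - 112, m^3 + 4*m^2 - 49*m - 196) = m^2 + 11*m + 28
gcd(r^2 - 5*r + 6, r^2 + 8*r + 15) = 1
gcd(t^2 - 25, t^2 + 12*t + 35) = t + 5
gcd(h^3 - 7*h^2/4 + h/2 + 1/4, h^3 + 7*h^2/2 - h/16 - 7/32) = h + 1/4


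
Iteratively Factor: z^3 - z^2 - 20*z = (z + 4)*(z^2 - 5*z) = z*(z + 4)*(z - 5)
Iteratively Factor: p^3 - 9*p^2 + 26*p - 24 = (p - 2)*(p^2 - 7*p + 12) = (p - 3)*(p - 2)*(p - 4)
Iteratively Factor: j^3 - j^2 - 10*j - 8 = (j - 4)*(j^2 + 3*j + 2) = (j - 4)*(j + 2)*(j + 1)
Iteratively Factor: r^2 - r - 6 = (r + 2)*(r - 3)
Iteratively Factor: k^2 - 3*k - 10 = (k + 2)*(k - 5)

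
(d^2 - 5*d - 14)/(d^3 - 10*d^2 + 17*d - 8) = (d^2 - 5*d - 14)/(d^3 - 10*d^2 + 17*d - 8)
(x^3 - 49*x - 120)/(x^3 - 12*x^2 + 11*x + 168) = (x + 5)/(x - 7)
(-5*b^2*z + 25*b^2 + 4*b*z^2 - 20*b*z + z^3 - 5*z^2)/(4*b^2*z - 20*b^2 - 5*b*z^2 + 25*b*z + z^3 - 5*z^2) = (5*b + z)/(-4*b + z)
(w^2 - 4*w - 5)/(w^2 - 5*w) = (w + 1)/w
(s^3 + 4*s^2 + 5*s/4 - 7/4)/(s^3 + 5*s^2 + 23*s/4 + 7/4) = (2*s - 1)/(2*s + 1)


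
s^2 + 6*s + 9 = (s + 3)^2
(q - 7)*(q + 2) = q^2 - 5*q - 14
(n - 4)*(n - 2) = n^2 - 6*n + 8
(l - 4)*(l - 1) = l^2 - 5*l + 4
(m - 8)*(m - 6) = m^2 - 14*m + 48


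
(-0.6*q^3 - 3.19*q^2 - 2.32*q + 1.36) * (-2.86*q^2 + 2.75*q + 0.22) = 1.716*q^5 + 7.4734*q^4 - 2.2693*q^3 - 10.9714*q^2 + 3.2296*q + 0.2992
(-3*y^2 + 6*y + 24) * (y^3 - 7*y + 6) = -3*y^5 + 6*y^4 + 45*y^3 - 60*y^2 - 132*y + 144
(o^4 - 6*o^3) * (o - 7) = o^5 - 13*o^4 + 42*o^3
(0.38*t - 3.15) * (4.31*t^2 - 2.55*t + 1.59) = 1.6378*t^3 - 14.5455*t^2 + 8.6367*t - 5.0085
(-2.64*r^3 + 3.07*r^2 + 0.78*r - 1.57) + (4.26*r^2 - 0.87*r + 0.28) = -2.64*r^3 + 7.33*r^2 - 0.09*r - 1.29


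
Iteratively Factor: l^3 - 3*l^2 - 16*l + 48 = (l + 4)*(l^2 - 7*l + 12) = (l - 3)*(l + 4)*(l - 4)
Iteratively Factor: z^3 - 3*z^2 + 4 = (z - 2)*(z^2 - z - 2) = (z - 2)*(z + 1)*(z - 2)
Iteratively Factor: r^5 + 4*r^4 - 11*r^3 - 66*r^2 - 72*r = (r)*(r^4 + 4*r^3 - 11*r^2 - 66*r - 72) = r*(r - 4)*(r^3 + 8*r^2 + 21*r + 18) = r*(r - 4)*(r + 2)*(r^2 + 6*r + 9) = r*(r - 4)*(r + 2)*(r + 3)*(r + 3)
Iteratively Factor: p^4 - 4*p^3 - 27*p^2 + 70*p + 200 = (p - 5)*(p^3 + p^2 - 22*p - 40) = (p - 5)*(p + 2)*(p^2 - p - 20) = (p - 5)*(p + 2)*(p + 4)*(p - 5)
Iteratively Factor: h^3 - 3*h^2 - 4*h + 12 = (h - 3)*(h^2 - 4) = (h - 3)*(h - 2)*(h + 2)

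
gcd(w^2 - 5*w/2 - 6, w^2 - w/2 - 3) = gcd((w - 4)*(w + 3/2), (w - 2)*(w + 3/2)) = w + 3/2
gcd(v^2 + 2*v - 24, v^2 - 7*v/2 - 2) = v - 4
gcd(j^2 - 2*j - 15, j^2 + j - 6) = j + 3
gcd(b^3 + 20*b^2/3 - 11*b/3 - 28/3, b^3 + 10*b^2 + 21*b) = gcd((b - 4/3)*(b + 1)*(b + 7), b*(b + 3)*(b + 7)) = b + 7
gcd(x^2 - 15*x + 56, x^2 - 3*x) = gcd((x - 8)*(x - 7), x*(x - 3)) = 1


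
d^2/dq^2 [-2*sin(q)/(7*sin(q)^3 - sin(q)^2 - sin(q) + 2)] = 2*(196*sin(q)^7 - 77*sin(q)^6 - 257*sin(q)^5 - 57*sin(q)^4 + 277*sin(q)^2/2 - 16*sin(q) + 7*sin(3*q)^2/2 + 7*sin(3*q)/2 - sin(5*q)/2 - 4)/(7*sin(q)^3 - sin(q)^2 - sin(q) + 2)^3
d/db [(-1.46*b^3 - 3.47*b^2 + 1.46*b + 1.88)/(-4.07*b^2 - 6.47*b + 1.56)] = (5.9422*b^4 + 18.8924*b^3 + 21.5603*b^2 + 4.4768*b + 14.4412)/(16.5649*b^4 + 52.6658*b^3 + 29.1625*b^2 - 20.1864*b + 2.4336)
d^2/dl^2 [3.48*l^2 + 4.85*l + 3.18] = 6.96000000000000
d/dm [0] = 0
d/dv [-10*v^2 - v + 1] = -20*v - 1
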